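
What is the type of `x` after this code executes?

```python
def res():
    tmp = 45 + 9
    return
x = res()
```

Bare return returns None

NoneType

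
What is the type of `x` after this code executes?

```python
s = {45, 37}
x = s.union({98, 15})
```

set.union() returns a new set

set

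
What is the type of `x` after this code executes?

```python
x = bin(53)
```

bin() returns str representation

str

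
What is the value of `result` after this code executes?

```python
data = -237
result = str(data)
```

data = -237; result = '-237'

'-237'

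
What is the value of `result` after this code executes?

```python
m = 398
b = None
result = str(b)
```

m = 398; b = None; result = 'None'

'None'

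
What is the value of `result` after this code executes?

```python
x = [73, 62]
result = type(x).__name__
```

x is list; result = 'list'

'list'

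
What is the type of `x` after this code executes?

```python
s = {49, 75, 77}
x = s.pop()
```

Popping from set[int] returns int

int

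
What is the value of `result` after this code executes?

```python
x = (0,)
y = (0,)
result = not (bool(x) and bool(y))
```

x = (0,); y = (0,); result = False

False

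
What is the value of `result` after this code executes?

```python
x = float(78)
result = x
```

x = 78.0; result = 78.0

78.0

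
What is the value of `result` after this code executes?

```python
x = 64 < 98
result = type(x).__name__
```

x is bool; result = 'bool'

'bool'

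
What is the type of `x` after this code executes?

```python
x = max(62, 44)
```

max() of ints returns int

int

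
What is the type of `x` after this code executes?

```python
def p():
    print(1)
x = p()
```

Function without return returns None

NoneType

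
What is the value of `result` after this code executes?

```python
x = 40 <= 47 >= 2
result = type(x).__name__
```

x is bool; result = 'bool'

'bool'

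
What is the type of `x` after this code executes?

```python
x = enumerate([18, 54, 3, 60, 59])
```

enumerate() returns an enumerate object

enumerate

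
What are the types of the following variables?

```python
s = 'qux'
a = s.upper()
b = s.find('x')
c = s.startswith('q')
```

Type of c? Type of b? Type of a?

startswith() returns bool; find() returns int; upper() returns str

bool, int, str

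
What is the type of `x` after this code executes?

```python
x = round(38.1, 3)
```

round() with decimal places returns float

float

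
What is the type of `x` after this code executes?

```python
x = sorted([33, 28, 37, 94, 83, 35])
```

sorted() always returns list

list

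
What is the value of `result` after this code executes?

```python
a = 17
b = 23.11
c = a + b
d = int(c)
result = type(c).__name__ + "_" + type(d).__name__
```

a is int; b is float; c is float; d is int; result = 'float_int'

'float_int'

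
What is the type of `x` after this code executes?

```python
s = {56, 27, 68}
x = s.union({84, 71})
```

set.union() returns a new set

set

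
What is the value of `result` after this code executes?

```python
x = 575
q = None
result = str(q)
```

x = 575; q = None; result = 'None'

'None'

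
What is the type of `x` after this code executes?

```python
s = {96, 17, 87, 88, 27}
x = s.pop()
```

Popping from set[int] returns int

int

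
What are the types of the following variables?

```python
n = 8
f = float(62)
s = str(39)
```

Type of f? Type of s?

f is assigned the result of calling float(), which returns a float; s is assigned the result of calling str(), which returns a str

float, str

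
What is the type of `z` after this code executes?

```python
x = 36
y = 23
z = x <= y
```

Comparison returns bool

bool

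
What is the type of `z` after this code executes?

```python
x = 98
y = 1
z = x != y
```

Comparison returns bool

bool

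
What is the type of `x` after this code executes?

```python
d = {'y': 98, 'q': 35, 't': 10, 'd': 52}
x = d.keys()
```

.keys() returns dict_keys view

dict_keys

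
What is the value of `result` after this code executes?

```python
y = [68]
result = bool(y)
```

y = [68]; result = True

True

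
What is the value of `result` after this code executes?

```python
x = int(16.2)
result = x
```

x = 16; result = 16

16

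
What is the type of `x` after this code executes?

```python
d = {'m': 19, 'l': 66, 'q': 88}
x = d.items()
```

dict.items() returns dict_items view

dict_items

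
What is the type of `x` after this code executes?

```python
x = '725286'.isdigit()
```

str.isdigit() returns bool

bool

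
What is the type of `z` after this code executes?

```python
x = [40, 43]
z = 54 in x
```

'in' operator returns bool

bool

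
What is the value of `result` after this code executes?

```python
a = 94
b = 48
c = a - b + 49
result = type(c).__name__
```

a is int; b is int; c is int; result = 'int'

'int'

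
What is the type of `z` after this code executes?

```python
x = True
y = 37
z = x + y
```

bool + int = int (bool is subclass of int)

int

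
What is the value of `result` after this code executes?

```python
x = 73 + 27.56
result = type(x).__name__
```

x is float; result = 'float'

'float'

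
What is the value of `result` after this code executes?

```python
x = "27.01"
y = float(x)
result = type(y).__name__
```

x is str; y is float; result = 'float'

'float'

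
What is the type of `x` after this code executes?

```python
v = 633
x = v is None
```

'is' comparison returns bool

bool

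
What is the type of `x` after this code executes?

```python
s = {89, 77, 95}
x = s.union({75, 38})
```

set.union() returns a new set

set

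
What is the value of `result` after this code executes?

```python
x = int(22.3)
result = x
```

x = 22; result = 22

22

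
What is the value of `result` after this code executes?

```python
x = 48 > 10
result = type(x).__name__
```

x is bool; result = 'bool'

'bool'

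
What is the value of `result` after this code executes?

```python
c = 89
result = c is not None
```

c = 89; result = True

True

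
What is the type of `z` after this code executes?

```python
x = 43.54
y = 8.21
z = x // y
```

float // float = float

float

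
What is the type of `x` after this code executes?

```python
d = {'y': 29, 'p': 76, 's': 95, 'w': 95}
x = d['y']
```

Accessing dict[str, int] with str key returns int

int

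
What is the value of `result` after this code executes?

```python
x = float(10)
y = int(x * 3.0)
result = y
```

x = 10.0; y = 30; result = 30

30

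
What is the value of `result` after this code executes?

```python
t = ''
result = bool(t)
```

t = ''; result = False

False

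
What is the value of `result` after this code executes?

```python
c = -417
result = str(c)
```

c = -417; result = '-417'

'-417'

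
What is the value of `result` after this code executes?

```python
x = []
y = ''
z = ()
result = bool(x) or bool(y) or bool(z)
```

x = []; y = ''; z = (); result = False

False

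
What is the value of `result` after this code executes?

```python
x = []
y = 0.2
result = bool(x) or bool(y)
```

x = []; y = 0.2; result = True

True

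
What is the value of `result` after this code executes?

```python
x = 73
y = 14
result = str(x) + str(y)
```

x = 73; y = 14; result = '7314'

'7314'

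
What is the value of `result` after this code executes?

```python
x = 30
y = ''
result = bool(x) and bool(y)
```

x = 30; y = ''; result = False

False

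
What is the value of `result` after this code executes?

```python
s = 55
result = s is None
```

s = 55; result = False

False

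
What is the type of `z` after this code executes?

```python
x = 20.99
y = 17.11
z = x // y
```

float // float = float

float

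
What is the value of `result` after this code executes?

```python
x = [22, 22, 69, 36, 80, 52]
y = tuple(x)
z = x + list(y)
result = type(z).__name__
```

x is list; y is tuple; z is list; result = 'list'

'list'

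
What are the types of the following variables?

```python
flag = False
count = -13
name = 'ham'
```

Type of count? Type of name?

count is assigned a bare integer (no decimal point), so it is an int; name is assigned a quoted string literal, so it is a str

int, str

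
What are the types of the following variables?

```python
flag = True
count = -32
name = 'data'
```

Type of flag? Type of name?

flag is assigned the constant True, which has type bool; name is assigned a quoted string literal, so it is a str

bool, str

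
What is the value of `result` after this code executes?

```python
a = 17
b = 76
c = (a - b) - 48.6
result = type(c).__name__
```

a is int; b is int; c is float; result = 'float'

'float'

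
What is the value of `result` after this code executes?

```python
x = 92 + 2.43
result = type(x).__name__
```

x is float; result = 'float'

'float'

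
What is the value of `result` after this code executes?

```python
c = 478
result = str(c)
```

c = 478; result = '478'

'478'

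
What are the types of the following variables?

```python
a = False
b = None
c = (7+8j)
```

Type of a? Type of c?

a is assigned the constant False, which has type bool; c is assigned (7+8j), an int plus an imaginary literal (j suffix), which evaluates to complex

bool, complex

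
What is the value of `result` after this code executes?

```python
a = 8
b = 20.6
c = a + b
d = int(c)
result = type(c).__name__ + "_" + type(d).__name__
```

a is int; b is float; c is float; d is int; result = 'float_int'

'float_int'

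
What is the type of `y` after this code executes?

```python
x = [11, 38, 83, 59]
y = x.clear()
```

list.clear() returns None

NoneType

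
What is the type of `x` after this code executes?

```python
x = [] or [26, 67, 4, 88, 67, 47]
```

'or' returns first truthy value (list)

list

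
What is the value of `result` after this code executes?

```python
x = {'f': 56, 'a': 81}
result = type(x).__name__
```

x is dict; result = 'dict'

'dict'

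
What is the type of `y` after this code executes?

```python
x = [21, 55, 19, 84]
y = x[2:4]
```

Slicing a list returns a list

list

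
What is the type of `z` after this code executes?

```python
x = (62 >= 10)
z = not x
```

'not' returns bool

bool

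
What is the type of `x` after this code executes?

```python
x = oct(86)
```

oct() returns str representation

str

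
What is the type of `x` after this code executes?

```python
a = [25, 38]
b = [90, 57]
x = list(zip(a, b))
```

list(zip()) returns a list of tuples

list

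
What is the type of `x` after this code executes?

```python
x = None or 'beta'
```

'or' with None returns the other truthy value (str)

str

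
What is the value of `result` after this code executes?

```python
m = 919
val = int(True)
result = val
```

m = 919; val = 1; result = 1

1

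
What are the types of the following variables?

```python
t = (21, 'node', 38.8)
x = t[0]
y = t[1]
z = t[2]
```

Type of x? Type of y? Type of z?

tuple[0] is int; tuple[1] is str; tuple[2] is float

int, str, float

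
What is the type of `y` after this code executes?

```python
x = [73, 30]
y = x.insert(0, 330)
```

list.insert() returns None

NoneType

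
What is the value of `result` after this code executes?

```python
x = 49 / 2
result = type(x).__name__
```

x is float; result = 'float'

'float'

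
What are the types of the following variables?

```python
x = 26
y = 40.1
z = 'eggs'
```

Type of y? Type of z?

y is assigned a number with a decimal point, so it is a float; z is assigned a quoted string literal, so it is a str

float, str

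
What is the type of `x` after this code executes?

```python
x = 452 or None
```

'or' returns first truthy value

int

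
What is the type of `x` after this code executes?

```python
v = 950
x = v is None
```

'is' comparison returns bool

bool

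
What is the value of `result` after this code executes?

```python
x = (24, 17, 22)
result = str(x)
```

x = (24, 17, 22); result = '(24, 17, 22)'

'(24, 17, 22)'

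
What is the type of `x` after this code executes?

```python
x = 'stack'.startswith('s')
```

str.startswith() returns bool

bool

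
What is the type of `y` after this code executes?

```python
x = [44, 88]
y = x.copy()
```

list.copy() returns list

list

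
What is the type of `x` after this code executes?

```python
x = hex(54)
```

hex() returns str representation

str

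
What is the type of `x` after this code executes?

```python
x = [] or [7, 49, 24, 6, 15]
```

'or' returns first truthy value (list)

list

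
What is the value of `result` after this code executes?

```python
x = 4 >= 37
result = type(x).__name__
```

x is bool; result = 'bool'

'bool'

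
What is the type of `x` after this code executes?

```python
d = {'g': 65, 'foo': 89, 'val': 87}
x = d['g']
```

Accessing dict[str, int] with str key returns int

int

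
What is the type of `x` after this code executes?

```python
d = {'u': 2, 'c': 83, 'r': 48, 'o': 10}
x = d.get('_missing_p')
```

dict.get() returns None when key not found

NoneType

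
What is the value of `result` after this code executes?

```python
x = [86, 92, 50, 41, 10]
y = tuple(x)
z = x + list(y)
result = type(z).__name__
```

x is list; y is tuple; z is list; result = 'list'

'list'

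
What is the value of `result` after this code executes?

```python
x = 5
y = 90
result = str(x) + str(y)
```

x = 5; y = 90; result = '590'

'590'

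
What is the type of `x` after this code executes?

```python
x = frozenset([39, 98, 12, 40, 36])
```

frozenset() returns frozenset

frozenset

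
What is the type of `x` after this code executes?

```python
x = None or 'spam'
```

'or' with None returns the other truthy value (str)

str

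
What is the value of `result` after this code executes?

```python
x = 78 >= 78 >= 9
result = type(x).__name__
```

x is bool; result = 'bool'

'bool'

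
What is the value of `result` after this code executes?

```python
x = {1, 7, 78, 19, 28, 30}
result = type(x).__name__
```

x is set; result = 'set'

'set'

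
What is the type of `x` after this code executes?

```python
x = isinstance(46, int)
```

isinstance() returns bool

bool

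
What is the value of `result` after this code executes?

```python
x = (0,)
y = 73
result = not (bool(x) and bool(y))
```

x = (0,); y = 73; result = False

False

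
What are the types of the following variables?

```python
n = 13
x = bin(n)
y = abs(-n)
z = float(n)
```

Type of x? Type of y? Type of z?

bin() returns str; abs() of int returns int; float() returns float

str, int, float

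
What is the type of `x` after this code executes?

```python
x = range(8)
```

range() returns a range object

range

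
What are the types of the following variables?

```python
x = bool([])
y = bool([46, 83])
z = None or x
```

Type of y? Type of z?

bool() returns bool; None or bool returns the bool

bool, bool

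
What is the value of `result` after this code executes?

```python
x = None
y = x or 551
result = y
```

x = None; y = 551; result = 551

551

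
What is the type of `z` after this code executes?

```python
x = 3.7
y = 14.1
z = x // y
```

float // float = float

float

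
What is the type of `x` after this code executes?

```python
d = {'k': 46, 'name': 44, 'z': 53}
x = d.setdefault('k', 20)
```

dict.setdefault() returns the (existing or default) value

int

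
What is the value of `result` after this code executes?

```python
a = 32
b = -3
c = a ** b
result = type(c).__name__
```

a is int; b is int; c is float; result = 'float'

'float'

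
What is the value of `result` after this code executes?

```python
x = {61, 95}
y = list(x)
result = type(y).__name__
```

x is set; y is list; result = 'list'

'list'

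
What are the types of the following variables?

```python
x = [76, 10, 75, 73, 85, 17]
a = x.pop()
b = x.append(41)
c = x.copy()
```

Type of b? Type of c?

append() returns None; copy() returns list

NoneType, list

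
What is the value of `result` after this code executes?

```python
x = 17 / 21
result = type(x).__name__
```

x is float; result = 'float'

'float'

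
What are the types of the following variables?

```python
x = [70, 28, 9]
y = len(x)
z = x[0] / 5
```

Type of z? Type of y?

int / int = float; len() returns int

float, int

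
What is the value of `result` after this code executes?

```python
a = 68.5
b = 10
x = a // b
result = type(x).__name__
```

a is float; b is int; x is float; result = 'float'

'float'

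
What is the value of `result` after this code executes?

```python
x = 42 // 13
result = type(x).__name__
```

x is int; result = 'int'

'int'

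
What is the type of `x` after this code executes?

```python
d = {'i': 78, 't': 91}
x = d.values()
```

.values() returns dict_values view

dict_values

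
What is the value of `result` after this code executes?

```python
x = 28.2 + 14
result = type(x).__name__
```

x is float; result = 'float'

'float'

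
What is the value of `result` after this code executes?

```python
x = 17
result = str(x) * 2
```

x = 17; result = '1717'

'1717'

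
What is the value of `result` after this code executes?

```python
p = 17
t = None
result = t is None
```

p = 17; t = None; result = True

True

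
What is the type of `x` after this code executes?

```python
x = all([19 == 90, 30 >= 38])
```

all() returns bool

bool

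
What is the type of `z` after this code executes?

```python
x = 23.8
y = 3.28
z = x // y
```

float // float = float

float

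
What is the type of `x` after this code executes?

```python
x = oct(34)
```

oct() returns str representation

str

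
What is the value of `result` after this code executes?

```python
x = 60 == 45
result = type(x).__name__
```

x is bool; result = 'bool'

'bool'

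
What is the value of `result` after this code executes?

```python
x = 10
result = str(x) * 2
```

x = 10; result = '1010'

'1010'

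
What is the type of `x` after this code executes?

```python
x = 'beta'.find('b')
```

str.find() returns int index

int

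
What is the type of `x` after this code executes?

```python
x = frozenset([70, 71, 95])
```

frozenset() returns frozenset

frozenset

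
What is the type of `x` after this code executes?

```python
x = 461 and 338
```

'and' with truthy values returns last operand (int)

int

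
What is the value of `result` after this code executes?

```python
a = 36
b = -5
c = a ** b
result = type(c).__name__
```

a is int; b is int; c is float; result = 'float'

'float'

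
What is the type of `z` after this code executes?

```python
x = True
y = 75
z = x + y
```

bool + int = int (bool is subclass of int)

int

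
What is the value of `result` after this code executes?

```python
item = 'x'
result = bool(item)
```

item = 'x'; result = True

True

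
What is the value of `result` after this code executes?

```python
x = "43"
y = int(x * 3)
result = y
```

x = '43'; y = 434343; result = 434343

434343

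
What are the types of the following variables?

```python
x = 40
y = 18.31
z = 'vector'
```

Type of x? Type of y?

x is assigned a bare integer (no decimal point), so it is an int; y is assigned a number with a decimal point, so it is a float

int, float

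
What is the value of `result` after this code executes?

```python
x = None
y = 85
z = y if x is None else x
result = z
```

x = None; y = 85; z = 85; result = 85

85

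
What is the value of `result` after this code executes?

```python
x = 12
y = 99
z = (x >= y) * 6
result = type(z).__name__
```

x is int; y is int; z is int; result = 'int'

'int'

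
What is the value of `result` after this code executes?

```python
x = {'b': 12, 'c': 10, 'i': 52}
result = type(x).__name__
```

x is dict; result = 'dict'

'dict'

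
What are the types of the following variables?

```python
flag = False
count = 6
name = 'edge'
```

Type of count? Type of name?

count is assigned a bare integer (no decimal point), so it is an int; name is assigned a quoted string literal, so it is a str

int, str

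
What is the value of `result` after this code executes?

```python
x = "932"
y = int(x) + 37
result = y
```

x = '932'; y = 969; result = 969

969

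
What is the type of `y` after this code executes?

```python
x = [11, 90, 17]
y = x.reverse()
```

list.reverse() returns None

NoneType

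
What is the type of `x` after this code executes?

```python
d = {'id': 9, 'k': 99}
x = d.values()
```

.values() returns dict_values view

dict_values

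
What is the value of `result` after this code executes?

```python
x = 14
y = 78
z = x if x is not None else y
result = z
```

x = 14; y = 78; z = 14; result = 14

14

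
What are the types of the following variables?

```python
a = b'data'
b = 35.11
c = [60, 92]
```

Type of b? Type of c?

b is assigned a number with a decimal point, so it is a float; c is assigned a list literal (square brackets)

float, list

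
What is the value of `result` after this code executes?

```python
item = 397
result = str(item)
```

item = 397; result = '397'

'397'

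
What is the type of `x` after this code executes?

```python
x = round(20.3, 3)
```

round() with decimal places returns float

float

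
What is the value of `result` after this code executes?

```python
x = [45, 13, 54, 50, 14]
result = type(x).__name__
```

x is list; result = 'list'

'list'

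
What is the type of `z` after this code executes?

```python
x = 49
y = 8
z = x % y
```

int % int = int

int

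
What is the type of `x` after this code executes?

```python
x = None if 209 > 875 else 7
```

209 > 875 is False, so the else branch is taken

int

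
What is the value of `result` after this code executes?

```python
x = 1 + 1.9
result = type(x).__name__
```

x is float; result = 'float'

'float'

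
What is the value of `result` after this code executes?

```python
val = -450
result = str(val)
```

val = -450; result = '-450'

'-450'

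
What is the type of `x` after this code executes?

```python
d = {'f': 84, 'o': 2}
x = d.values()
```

.values() returns dict_values view

dict_values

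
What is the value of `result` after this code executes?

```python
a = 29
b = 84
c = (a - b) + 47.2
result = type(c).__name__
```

a is int; b is int; c is float; result = 'float'

'float'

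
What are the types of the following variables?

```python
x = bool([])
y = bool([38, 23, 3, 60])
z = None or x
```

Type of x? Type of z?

bool() returns bool; None or bool returns the bool

bool, bool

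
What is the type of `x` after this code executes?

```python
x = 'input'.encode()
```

str.encode() returns bytes

bytes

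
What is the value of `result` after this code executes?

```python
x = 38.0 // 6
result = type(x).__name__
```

x is float; result = 'float'

'float'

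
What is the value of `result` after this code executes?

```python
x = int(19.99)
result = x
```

x = 19; result = 19

19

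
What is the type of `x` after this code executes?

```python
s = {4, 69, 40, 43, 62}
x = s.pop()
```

Popping from set[int] returns int

int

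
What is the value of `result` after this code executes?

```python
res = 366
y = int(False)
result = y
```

res = 366; y = 0; result = 0

0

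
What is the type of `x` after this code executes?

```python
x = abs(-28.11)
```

abs() of float returns float

float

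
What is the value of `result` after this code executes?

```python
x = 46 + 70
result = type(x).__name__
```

x is int; result = 'int'

'int'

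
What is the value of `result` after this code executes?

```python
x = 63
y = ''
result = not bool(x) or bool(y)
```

x = 63; y = ''; result = False

False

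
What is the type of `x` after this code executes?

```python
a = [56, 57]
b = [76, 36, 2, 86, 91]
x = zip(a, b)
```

zip() returns a zip object

zip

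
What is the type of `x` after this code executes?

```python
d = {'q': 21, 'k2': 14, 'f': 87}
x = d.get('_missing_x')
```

dict.get() returns None when key not found

NoneType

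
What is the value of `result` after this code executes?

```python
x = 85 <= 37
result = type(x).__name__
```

x is bool; result = 'bool'

'bool'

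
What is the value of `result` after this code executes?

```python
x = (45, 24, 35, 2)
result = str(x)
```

x = (45, 24, 35, 2); result = '(45, 24, 35, 2)'

'(45, 24, 35, 2)'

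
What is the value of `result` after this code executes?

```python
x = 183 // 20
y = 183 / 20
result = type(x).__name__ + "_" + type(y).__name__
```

x is int; y is float; result = 'int_float'

'int_float'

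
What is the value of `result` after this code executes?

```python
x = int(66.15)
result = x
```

x = 66; result = 66

66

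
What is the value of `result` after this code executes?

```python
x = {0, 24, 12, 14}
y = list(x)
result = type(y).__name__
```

x is set; y is list; result = 'list'

'list'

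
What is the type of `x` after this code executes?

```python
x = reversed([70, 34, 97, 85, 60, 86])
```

reversed() on a list returns list_reverseiterator

list_reverseiterator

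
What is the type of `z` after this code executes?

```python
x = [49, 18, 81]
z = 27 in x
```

'in' operator returns bool

bool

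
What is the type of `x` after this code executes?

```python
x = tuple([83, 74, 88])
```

tuple() constructor returns tuple

tuple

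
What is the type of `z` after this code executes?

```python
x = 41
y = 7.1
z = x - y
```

int - float = float

float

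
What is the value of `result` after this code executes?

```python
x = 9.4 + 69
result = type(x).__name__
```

x is float; result = 'float'

'float'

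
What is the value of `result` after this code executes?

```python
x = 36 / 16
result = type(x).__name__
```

x is float; result = 'float'

'float'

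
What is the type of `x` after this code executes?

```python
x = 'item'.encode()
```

str.encode() returns bytes

bytes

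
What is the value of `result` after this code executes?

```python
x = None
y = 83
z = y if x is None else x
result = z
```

x = None; y = 83; z = 83; result = 83

83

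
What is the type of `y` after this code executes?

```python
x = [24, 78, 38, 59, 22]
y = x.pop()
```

list.pop() returns the popped element

int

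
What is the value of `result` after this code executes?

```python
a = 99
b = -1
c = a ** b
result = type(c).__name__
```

a is int; b is int; c is float; result = 'float'

'float'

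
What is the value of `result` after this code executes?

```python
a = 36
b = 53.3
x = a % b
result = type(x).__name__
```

a is int; b is float; x is float; result = 'float'

'float'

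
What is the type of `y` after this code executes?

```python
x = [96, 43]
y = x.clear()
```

list.clear() returns None

NoneType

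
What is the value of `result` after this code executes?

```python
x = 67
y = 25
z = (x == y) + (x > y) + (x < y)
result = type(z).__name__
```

x is int; y is int; z is int; result = 'int'

'int'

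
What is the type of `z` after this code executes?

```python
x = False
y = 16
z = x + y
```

bool + int = int (bool is subclass of int)

int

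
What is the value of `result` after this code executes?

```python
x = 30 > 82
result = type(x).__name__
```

x is bool; result = 'bool'

'bool'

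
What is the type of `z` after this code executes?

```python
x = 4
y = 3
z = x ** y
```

positive int ** positive int = int

int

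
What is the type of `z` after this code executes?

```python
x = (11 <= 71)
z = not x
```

'not' returns bool

bool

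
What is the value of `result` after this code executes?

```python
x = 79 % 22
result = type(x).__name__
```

x is int; result = 'int'

'int'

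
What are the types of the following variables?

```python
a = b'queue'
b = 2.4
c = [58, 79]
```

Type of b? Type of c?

b is assigned a number with a decimal point, so it is a float; c is assigned a list literal (square brackets)

float, list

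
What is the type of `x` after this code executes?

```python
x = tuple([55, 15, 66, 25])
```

tuple() constructor returns tuple

tuple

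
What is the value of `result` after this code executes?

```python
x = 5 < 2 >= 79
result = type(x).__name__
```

x is bool; result = 'bool'

'bool'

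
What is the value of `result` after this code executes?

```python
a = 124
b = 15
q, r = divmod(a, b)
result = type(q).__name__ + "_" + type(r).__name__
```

a is int; b is int; q is int; r is int; result = 'int_int'

'int_int'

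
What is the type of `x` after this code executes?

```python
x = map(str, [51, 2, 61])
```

map() returns a map object

map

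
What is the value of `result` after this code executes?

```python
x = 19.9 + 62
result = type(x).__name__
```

x is float; result = 'float'

'float'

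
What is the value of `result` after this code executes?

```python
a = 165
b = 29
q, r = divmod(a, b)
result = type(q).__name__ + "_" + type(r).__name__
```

a is int; b is int; q is int; r is int; result = 'int_int'

'int_int'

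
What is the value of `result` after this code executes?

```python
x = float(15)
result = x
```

x = 15.0; result = 15.0

15.0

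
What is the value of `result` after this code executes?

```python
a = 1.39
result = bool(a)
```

a = 1.39; result = True

True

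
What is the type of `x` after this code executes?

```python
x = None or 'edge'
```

'or' with None returns the other truthy value (str)

str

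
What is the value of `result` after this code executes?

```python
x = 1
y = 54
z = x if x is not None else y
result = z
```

x = 1; y = 54; z = 1; result = 1

1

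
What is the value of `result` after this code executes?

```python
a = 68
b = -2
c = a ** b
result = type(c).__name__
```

a is int; b is int; c is float; result = 'float'

'float'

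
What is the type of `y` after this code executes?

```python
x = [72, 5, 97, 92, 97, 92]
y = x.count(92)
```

list.count() returns int

int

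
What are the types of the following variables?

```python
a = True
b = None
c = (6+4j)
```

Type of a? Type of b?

a is assigned the constant True, which has type bool; b is assigned None, whose type is NoneType

bool, NoneType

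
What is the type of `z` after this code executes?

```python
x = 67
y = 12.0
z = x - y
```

int - float = float

float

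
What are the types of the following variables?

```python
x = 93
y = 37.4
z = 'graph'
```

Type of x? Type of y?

x is assigned a bare integer (no decimal point), so it is an int; y is assigned a number with a decimal point, so it is a float

int, float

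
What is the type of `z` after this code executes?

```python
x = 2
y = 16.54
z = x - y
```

int - float = float

float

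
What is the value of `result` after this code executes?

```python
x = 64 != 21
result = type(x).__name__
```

x is bool; result = 'bool'

'bool'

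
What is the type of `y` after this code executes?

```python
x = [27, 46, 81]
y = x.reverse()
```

list.reverse() returns None

NoneType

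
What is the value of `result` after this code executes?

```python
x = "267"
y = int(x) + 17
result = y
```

x = '267'; y = 284; result = 284

284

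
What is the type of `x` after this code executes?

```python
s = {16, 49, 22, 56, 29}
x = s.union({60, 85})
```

set.union() returns a new set

set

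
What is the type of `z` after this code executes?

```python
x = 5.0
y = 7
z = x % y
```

float % int = float

float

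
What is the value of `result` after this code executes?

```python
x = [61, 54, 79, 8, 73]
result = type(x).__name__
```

x is list; result = 'list'

'list'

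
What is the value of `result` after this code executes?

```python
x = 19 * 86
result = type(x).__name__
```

x is int; result = 'int'

'int'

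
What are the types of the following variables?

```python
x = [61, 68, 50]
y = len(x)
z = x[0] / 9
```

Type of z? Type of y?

int / int = float; len() returns int

float, int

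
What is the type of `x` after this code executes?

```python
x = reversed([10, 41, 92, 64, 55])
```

reversed() on a list returns list_reverseiterator

list_reverseiterator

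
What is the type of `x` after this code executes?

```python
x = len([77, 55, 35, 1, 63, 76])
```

len() always returns int

int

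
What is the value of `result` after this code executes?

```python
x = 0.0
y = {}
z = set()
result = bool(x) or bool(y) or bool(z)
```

x = 0.0; y = {}; z = set(); result = False

False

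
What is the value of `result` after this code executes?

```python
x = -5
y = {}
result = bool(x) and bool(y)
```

x = -5; y = {}; result = False

False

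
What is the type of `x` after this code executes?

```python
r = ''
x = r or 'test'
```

'or' returns first truthy value (str)

str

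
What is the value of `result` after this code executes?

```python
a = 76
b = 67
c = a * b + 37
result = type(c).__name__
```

a is int; b is int; c is int; result = 'int'

'int'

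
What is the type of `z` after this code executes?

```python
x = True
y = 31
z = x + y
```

bool + int = int (bool is subclass of int)

int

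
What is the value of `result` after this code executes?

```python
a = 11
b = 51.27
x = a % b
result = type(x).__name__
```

a is int; b is float; x is float; result = 'float'

'float'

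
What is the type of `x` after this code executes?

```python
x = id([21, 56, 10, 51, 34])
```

id() returns int

int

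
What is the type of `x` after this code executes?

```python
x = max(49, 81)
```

max() of ints returns int

int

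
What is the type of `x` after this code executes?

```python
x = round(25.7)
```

round() with no decimal places returns int

int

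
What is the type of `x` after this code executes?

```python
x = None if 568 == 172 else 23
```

568 == 172 is False, so the else branch is taken

int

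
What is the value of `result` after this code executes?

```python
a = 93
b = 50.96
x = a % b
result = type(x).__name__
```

a is int; b is float; x is float; result = 'float'

'float'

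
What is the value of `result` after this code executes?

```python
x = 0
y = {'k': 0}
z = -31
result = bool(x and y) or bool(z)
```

x = 0; y = {'k': 0}; z = -31; result = True

True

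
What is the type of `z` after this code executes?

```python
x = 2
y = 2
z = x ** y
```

positive int ** positive int = int

int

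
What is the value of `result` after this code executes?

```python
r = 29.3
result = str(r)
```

r = 29.3; result = '29.3'

'29.3'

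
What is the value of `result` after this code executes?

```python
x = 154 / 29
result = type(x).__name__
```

x is float; result = 'float'

'float'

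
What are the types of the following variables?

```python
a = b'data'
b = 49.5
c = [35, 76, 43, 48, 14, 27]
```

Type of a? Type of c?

a is assigned a bytes literal (b'...' prefix); c is assigned a list literal (square brackets)

bytes, list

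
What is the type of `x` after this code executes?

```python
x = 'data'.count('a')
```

str.count() returns int

int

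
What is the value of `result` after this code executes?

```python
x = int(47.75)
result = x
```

x = 47; result = 47

47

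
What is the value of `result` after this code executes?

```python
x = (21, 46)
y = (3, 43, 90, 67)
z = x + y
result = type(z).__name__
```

x is tuple; y is tuple; z is tuple; result = 'tuple'

'tuple'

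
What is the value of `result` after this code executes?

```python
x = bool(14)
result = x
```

x = True; result = True

True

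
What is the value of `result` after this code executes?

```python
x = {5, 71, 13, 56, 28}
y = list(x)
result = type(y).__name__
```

x is set; y is list; result = 'list'

'list'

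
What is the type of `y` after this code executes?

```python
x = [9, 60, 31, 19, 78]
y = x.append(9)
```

list.append() returns None (mutates in place)

NoneType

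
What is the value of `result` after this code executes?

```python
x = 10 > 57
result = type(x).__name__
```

x is bool; result = 'bool'

'bool'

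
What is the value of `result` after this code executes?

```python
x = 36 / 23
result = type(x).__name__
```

x is float; result = 'float'

'float'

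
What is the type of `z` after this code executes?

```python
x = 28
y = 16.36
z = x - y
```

int - float = float

float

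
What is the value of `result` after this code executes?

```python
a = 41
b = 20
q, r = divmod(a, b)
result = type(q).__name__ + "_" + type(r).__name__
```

a is int; b is int; q is int; r is int; result = 'int_int'

'int_int'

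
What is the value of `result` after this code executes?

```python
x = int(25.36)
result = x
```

x = 25; result = 25

25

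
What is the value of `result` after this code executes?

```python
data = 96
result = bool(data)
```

data = 96; result = True

True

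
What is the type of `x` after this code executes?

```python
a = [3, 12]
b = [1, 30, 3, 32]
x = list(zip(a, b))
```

list(zip()) returns a list of tuples

list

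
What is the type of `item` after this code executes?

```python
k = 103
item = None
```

None has type NoneType

NoneType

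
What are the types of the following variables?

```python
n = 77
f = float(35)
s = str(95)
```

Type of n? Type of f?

n is assigned a bare integer (no decimal point), so it is an int; f is assigned the result of calling float(), which returns a float

int, float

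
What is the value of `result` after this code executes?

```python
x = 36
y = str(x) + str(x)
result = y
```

x = 36; y = '3636'; result = '3636'

'3636'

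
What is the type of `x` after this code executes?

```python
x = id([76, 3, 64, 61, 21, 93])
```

id() returns int

int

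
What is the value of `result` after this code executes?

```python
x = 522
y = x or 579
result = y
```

x = 522; y = 522; result = 522

522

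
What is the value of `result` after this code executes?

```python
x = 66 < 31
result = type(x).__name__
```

x is bool; result = 'bool'

'bool'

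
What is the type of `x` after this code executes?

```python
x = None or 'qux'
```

'or' with None returns the other truthy value (str)

str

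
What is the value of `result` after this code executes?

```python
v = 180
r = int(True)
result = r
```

v = 180; r = 1; result = 1

1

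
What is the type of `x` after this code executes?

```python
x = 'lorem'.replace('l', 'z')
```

str.replace() returns str

str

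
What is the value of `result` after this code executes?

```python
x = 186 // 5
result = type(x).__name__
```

x is int; result = 'int'

'int'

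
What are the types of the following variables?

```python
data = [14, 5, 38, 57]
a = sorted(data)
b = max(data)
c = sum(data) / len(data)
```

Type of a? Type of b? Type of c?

sorted() returns list; max of ints returns int; int / int = float

list, int, float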